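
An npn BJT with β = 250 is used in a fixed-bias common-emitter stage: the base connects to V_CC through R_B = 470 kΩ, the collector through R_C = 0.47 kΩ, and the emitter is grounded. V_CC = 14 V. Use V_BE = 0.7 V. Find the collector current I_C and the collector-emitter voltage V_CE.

I_C ≈ 7.1 mA, V_CE ≈ 11 V

Base loop: V_CC = I_B·R_B + V_BE, so I_B = (14 − 0.7)/470 kΩ = 0.0283 mA.
In the active region I_C = β·I_B = 250 × 0.0283 = 7.07 mA.
Collector loop: V_CE = V_CC − I_C·R_C = 14 − 7.07×0.47 = 10.7 V.
Since V_CE = 10.7 V > V_CE(sat) ≈ 0.2 V, the transistor is in the active region as assumed.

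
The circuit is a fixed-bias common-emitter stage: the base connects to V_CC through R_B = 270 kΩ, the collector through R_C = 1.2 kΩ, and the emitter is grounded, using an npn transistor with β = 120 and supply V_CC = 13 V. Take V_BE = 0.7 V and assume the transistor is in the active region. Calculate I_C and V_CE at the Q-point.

Base loop: V_CC = I_B·R_B + V_BE, so I_B = (13 − 0.7)/270 kΩ = 0.0456 mA.
In the active region I_C = β·I_B = 120 × 0.0456 = 5.47 mA.
Collector loop: V_CE = V_CC − I_C·R_C = 13 − 5.47×1.2 = 6.44 V.
Since V_CE = 6.44 V > V_CE(sat) ≈ 0.2 V, the transistor is in the active region as assumed.

I_C ≈ 5.5 mA, V_CE ≈ 6.4 V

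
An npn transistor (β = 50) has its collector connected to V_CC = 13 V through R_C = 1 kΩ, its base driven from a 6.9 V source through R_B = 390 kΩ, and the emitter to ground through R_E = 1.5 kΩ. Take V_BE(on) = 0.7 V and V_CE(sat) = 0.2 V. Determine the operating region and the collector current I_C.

Assume active. Base-emitter loop: I_B = (V_BB − V_BE)/(R_B + (β+1)R_E) = (6.9 − 0.7)/(390 + 51×1.5) = 0.0133 mA.
I_C = β·I_B = 50×0.0133 = 0.665 mA.
V_CE = V_CC − I_C·R_C − I_E·R_E = 13 − 0.665×1 − 0.678×1.5 = 11.3 V > V_CE(sat), so the active-region assumption holds.

active; I_C ≈ 0.66 mA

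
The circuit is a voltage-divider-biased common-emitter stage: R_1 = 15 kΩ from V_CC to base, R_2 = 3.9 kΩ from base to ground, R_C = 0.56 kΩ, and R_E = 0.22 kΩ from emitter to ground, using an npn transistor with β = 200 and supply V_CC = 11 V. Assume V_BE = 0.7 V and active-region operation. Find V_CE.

V_CE ≈ 5.8 V

Thevenize the base divider: V_Th = V_CC·R_2/(R_1+R_2) = 11×3.9/18.9 = 2.27 V, R_Th = R_1‖R_2 = 3.1 kΩ.
Base-emitter loop: V_Th = I_B·R_Th + V_BE + (β+1)I_B·R_E, so I_B = (2.27 − 0.7) / (3.1 + 201×0.22) = 0.0332 mA.
I_C = β·I_B = 200×0.0332 = 6.64 mA, and I_E = (β+1)I_B = 6.67 mA.
V_CE = V_CC − I_C·R_C − I_E·R_E = 11 − 6.64×0.56 − 6.67×0.22 = 5.82 V.
V_CE = 5.82 V > 0.2 V confirms active-region operation.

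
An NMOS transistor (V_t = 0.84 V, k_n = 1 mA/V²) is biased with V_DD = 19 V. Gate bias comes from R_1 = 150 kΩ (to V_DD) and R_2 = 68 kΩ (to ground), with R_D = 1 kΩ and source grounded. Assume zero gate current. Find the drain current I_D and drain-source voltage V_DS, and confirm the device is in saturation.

I_D ≈ 13 mA, V_DS ≈ 6.1 V

V_G = V_DD·R_2/(R_1+R_2) = 19×68/218 = 5.93 V. With the source grounded, V_GS = V_G = 5.93 V.
Assume saturation: I_D = (k_n/2)(V_GS − V_t)² = (1/2)×(5.93 − 0.84)² = 0.5×5.09² = 12.9 mA.
V_DS = V_DD − I_D·R_D = 19 − 12.9×1 = 6.06 V.
Saturation requires V_DS ≥ V_GS − V_t = 5.09 V; 6.06 ≥ 5.09 ✓.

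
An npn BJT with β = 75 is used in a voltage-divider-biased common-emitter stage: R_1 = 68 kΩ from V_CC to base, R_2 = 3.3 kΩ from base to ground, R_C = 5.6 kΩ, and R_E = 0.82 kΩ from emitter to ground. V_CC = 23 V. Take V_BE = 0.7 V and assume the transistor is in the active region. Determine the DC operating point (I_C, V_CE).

I_C ≈ 0.42 mA, V_CE ≈ 20 V

Thevenize the base divider: V_Th = V_CC·R_2/(R_1+R_2) = 23×3.3/71.3 = 1.06 V, R_Th = R_1‖R_2 = 3.15 kΩ.
Base-emitter loop: V_Th = I_B·R_Th + V_BE + (β+1)I_B·R_E, so I_B = (1.06 − 0.7) / (3.15 + 76×0.82) = 0.00557 mA.
I_C = β·I_B = 75×0.00557 = 0.418 mA, and I_E = (β+1)I_B = 0.423 mA.
V_CE = V_CC − I_C·R_C − I_E·R_E = 23 − 0.418×5.6 − 0.423×0.82 = 20.3 V.
V_CE = 20.3 V > 0.2 V confirms active-region operation.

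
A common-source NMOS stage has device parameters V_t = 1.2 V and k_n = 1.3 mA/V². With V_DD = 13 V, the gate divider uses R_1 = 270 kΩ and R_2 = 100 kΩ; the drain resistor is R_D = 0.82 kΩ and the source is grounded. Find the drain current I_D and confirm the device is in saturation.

V_G = V_DD·R_2/(R_1+R_2) = 13×100/370 = 3.51 V. With the source grounded, V_GS = V_G = 3.51 V.
Assume saturation: I_D = (k_n/2)(V_GS − V_t)² = (1.3/2)×(3.51 − 1.2)² = 0.65×2.31² = 3.48 mA.
V_DS = V_DD − I_D·R_D = 13 − 3.48×0.82 = 10.1 V.
Saturation requires V_DS ≥ V_GS − V_t = 2.31 V; 10.1 ≥ 2.31 ✓.

I_D ≈ 3.5 mA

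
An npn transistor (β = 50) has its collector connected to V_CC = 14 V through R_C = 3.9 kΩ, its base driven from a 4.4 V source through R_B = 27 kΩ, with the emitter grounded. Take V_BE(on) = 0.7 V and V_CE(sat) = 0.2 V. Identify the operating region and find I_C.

Assume active: I_B = (4.4 − 0.7)/27 = 0.137 mA, giving I_C = β·I_B = 6.85 mA.
But then V_CE = 14 − 6.85×3.9 = -12.7 V < V_CE(sat) = 0.2 V — impossible in the active region.
So the transistor is saturated. With V_CE = 0.2 V, I_C = (V_CC − 0.2)/R_C = 13.8/3.9 = 3.54 mA.
Check: β·I_B = 6.85 mA > I_C = 3.54 mA, confirming saturation.

saturation; I_C ≈ 3.5 mA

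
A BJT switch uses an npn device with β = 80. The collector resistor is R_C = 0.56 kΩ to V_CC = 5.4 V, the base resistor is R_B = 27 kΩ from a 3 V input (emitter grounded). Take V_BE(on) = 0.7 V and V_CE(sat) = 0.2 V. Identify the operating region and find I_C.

Assume active. Base-emitter loop: I_B = (V_BB − V_BE)/R_B = (3 − 0.7)/27 = 0.0852 mA.
I_C = β·I_B = 80×0.0852 = 6.81 mA.
V_CE = V_CC − I_C·R_C = 5.4 − 6.81×0.56 = 1.58 V > V_CE(sat), so the active-region assumption holds.

active; I_C ≈ 6.8 mA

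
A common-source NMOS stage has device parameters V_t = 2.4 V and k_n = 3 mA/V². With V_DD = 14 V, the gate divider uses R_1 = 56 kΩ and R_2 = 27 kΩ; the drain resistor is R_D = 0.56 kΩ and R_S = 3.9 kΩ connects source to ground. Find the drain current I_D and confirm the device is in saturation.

I_D ≈ 0.42 mA

V_G = V_DD·R_2/(R_1+R_2) = 14×27/83 = 4.55 V.
Assume saturation: I_D = (k_n/2)(V_GS − V_t)² with V_GS = V_G − I_D·R_S = 4.55 − 3.9·I_D.
Substituting gives 22.8·I_D² − 26.2·I_D + 6.96 = 0, with roots I_D = 0.417 or 0.731 mA.
The root I_D = 0.731 mA gives V_GS = 1.7 V ≤ V_t, so take I_D = 0.417 mA.
Then V_GS = 2.93 V and V_DS = V_DD − I_D(R_D+R_S) = 14 − 0.417×4.46 = 12.1 V.
Saturation requires V_DS ≥ V_GS − V_t = 0.527 V; 12.1 ≥ 0.527 ✓.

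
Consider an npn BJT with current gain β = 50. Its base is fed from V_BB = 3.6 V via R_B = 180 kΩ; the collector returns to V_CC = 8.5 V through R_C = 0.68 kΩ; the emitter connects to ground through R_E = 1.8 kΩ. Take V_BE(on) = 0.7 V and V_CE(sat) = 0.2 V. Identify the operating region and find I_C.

active; I_C ≈ 0.53 mA

Assume active. Base-emitter loop: I_B = (V_BB − V_BE)/(R_B + (β+1)R_E) = (3.6 − 0.7)/(180 + 51×1.8) = 0.0107 mA.
I_C = β·I_B = 50×0.0107 = 0.533 mA.
V_CE = V_CC − I_C·R_C − I_E·R_E = 8.5 − 0.533×0.68 − 0.544×1.8 = 7.16 V > V_CE(sat), so the active-region assumption holds.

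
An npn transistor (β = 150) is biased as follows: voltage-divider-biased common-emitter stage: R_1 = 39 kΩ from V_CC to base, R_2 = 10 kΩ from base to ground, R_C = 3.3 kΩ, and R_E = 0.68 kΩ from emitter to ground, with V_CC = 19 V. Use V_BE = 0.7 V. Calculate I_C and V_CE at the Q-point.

Thevenize the base divider: V_Th = V_CC·R_2/(R_1+R_2) = 19×10/49 = 3.88 V, R_Th = R_1‖R_2 = 7.96 kΩ.
Base-emitter loop: V_Th = I_B·R_Th + V_BE + (β+1)I_B·R_E, so I_B = (3.88 − 0.7) / (7.96 + 151×0.68) = 0.0287 mA.
I_C = β·I_B = 150×0.0287 = 4.31 mA, and I_E = (β+1)I_B = 4.34 mA.
V_CE = V_CC − I_C·R_C − I_E·R_E = 19 − 4.31×3.3 − 4.34×0.68 = 1.83 V.
V_CE = 1.83 V > 0.2 V confirms active-region operation.

I_C ≈ 4.3 mA, V_CE ≈ 1.8 V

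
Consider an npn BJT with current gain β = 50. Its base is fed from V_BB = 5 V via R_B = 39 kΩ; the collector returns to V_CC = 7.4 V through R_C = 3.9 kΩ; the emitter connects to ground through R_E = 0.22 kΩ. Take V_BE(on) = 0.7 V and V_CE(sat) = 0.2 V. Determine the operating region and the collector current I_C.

saturation; I_C ≈ 1.7 mA

Assume active: I_B = (5 − 0.7)/(39 + 51×0.22) = 0.0856 mA, I_C = β·I_B = 4.28 mA.
Then V_CE = 7.4 − 4.28×3.9 − 4.37×0.22 = -10.3 V < 0.2 V — the active assumption fails.
Re-solve with V_CE = 0.2 V. KCL at the emitter: V_E/R_E = (V_BB−0.7−V_E)/R_B + (V_CC−0.2−V_E)/R_C, giving V_E = 0.405 V.
I_C = (V_CC − 0.2 − V_E)/R_C = (7.2 − 0.405)/3.9 = 1.74 mA.
Check: I_B = (4.3 − 0.405)/39 = 0.0999 mA, and β·I_B = 4.99 mA > I_C, confirming saturation.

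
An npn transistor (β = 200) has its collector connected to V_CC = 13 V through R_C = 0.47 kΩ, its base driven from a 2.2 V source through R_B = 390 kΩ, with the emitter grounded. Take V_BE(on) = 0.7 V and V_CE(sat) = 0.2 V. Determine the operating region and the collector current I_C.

active; I_C ≈ 0.77 mA

Assume active. Base-emitter loop: I_B = (V_BB − V_BE)/R_B = (2.2 − 0.7)/390 = 0.00385 mA.
I_C = β·I_B = 200×0.00385 = 0.769 mA.
V_CE = V_CC − I_C·R_C = 13 − 0.769×0.47 = 12.6 V > V_CE(sat), so the active-region assumption holds.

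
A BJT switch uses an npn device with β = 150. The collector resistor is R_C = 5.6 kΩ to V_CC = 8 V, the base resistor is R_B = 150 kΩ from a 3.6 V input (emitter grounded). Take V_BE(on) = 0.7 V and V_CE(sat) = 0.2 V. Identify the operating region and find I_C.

saturation; I_C ≈ 1.4 mA

Assume active: I_B = (3.6 − 0.7)/150 = 0.0193 mA, giving I_C = β·I_B = 2.9 mA.
But then V_CE = 8 − 2.9×5.6 = -8.24 V < V_CE(sat) = 0.2 V — impossible in the active region.
So the transistor is saturated. With V_CE = 0.2 V, I_C = (V_CC − 0.2)/R_C = 7.8/5.6 = 1.39 mA.
Check: β·I_B = 2.9 mA > I_C = 1.39 mA, confirming saturation.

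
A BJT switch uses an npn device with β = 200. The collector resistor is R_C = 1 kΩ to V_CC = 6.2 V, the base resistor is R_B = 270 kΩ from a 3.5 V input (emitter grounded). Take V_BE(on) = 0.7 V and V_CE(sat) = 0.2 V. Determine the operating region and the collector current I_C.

active; I_C ≈ 2.1 mA

Assume active. Base-emitter loop: I_B = (V_BB − V_BE)/R_B = (3.5 − 0.7)/270 = 0.0104 mA.
I_C = β·I_B = 200×0.0104 = 2.07 mA.
V_CE = V_CC − I_C·R_C = 6.2 − 2.07×1 = 4.13 V > V_CE(sat), so the active-region assumption holds.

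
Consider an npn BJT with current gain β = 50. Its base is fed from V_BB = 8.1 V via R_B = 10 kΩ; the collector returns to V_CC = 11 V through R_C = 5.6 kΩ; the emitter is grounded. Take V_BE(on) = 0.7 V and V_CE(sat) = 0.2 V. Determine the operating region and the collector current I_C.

Assume active: I_B = (8.1 − 0.7)/10 = 0.74 mA, giving I_C = β·I_B = 37 mA.
But then V_CE = 11 − 37×5.6 = -196 V < V_CE(sat) = 0.2 V — impossible in the active region.
So the transistor is saturated. With V_CE = 0.2 V, I_C = (V_CC − 0.2)/R_C = 10.8/5.6 = 1.93 mA.
Check: β·I_B = 37 mA > I_C = 1.93 mA, confirming saturation.

saturation; I_C ≈ 1.9 mA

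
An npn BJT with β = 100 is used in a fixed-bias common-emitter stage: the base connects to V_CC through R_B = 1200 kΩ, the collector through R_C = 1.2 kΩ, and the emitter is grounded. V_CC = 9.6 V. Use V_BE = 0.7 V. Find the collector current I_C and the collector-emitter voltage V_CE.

I_C ≈ 0.74 mA, V_CE ≈ 8.7 V

Base loop: V_CC = I_B·R_B + V_BE, so I_B = (9.6 − 0.7)/1200 kΩ = 0.00742 mA.
In the active region I_C = β·I_B = 100 × 0.00742 = 0.742 mA.
Collector loop: V_CE = V_CC − I_C·R_C = 9.6 − 0.742×1.2 = 8.71 V.
Since V_CE = 8.71 V > V_CE(sat) ≈ 0.2 V, the transistor is in the active region as assumed.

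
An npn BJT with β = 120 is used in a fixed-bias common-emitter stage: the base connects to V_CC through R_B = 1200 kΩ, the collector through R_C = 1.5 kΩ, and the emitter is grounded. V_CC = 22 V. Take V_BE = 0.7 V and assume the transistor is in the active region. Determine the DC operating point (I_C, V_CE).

Base loop: V_CC = I_B·R_B + V_BE, so I_B = (22 − 0.7)/1200 kΩ = 0.0178 mA.
In the active region I_C = β·I_B = 120 × 0.0178 = 2.13 mA.
Collector loop: V_CE = V_CC − I_C·R_C = 22 − 2.13×1.5 = 18.8 V.
Since V_CE = 18.8 V > V_CE(sat) ≈ 0.2 V, the transistor is in the active region as assumed.

I_C ≈ 2.1 mA, V_CE ≈ 19 V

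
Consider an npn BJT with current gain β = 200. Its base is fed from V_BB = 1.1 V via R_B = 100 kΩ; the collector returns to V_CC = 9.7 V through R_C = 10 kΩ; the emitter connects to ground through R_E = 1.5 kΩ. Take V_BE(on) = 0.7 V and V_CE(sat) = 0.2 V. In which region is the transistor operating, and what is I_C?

Assume active. Base-emitter loop: I_B = (V_BB − V_BE)/(R_B + (β+1)R_E) = (1.1 − 0.7)/(100 + 201×1.5) = 0.000996 mA.
I_C = β·I_B = 200×0.000996 = 0.199 mA.
V_CE = V_CC − I_C·R_C − I_E·R_E = 9.7 − 0.199×10 − 0.2×1.5 = 7.41 V > V_CE(sat), so the active-region assumption holds.

active; I_C ≈ 0.2 mA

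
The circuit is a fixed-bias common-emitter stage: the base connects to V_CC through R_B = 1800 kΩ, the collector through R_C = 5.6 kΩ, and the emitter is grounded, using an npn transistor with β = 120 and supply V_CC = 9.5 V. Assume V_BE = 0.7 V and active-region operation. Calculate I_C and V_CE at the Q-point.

Base loop: V_CC = I_B·R_B + V_BE, so I_B = (9.5 − 0.7)/1800 kΩ = 0.00489 mA.
In the active region I_C = β·I_B = 120 × 0.00489 = 0.587 mA.
Collector loop: V_CE = V_CC − I_C·R_C = 9.5 − 0.587×5.6 = 6.21 V.
Since V_CE = 6.21 V > V_CE(sat) ≈ 0.2 V, the transistor is in the active region as assumed.

I_C ≈ 0.59 mA, V_CE ≈ 6.2 V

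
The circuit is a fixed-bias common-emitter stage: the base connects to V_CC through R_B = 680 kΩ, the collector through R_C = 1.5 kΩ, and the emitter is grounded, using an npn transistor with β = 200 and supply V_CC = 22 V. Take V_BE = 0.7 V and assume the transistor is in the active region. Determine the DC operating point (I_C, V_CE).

Base loop: V_CC = I_B·R_B + V_BE, so I_B = (22 − 0.7)/680 kΩ = 0.0313 mA.
In the active region I_C = β·I_B = 200 × 0.0313 = 6.26 mA.
Collector loop: V_CE = V_CC − I_C·R_C = 22 − 6.26×1.5 = 12.6 V.
Since V_CE = 12.6 V > V_CE(sat) ≈ 0.2 V, the transistor is in the active region as assumed.

I_C ≈ 6.3 mA, V_CE ≈ 13 V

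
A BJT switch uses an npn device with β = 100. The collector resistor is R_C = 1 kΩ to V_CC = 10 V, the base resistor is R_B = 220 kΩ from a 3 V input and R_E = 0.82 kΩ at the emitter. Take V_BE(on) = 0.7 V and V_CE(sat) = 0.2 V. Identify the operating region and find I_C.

Assume active. Base-emitter loop: I_B = (V_BB − V_BE)/(R_B + (β+1)R_E) = (3 − 0.7)/(220 + 101×0.82) = 0.0076 mA.
I_C = β·I_B = 100×0.0076 = 0.76 mA.
V_CE = V_CC − I_C·R_C − I_E·R_E = 10 − 0.76×1 − 0.767×0.82 = 8.61 V > V_CE(sat), so the active-region assumption holds.

active; I_C ≈ 0.76 mA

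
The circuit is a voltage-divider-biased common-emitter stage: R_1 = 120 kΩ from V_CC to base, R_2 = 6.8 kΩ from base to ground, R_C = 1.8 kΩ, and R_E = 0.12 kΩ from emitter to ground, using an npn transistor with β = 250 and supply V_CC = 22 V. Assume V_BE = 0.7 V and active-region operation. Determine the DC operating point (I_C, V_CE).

Thevenize the base divider: V_Th = V_CC·R_2/(R_1+R_2) = 22×6.8/127 = 1.18 V, R_Th = R_1‖R_2 = 6.44 kΩ.
Base-emitter loop: V_Th = I_B·R_Th + V_BE + (β+1)I_B·R_E, so I_B = (1.18 − 0.7) / (6.44 + 251×0.12) = 0.0131 mA.
I_C = β·I_B = 250×0.0131 = 3.28 mA, and I_E = (β+1)I_B = 3.29 mA.
V_CE = V_CC − I_C·R_C − I_E·R_E = 22 − 3.28×1.8 − 3.29×0.12 = 15.7 V.
V_CE = 15.7 V > 0.2 V confirms active-region operation.

I_C ≈ 3.3 mA, V_CE ≈ 16 V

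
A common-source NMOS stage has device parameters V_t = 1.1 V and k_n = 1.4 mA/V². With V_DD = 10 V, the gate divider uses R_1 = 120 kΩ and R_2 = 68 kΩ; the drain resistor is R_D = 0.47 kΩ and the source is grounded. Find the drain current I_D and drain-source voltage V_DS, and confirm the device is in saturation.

V_G = V_DD·R_2/(R_1+R_2) = 10×68/188 = 3.62 V. With the source grounded, V_GS = V_G = 3.62 V.
Assume saturation: I_D = (k_n/2)(V_GS − V_t)² = (1.4/2)×(3.62 − 1.1)² = 0.7×2.52² = 4.43 mA.
V_DS = V_DD − I_D·R_D = 10 − 4.43×0.47 = 7.92 V.
Saturation requires V_DS ≥ V_GS − V_t = 2.52 V; 7.92 ≥ 2.52 ✓.

I_D ≈ 4.4 mA, V_DS ≈ 7.9 V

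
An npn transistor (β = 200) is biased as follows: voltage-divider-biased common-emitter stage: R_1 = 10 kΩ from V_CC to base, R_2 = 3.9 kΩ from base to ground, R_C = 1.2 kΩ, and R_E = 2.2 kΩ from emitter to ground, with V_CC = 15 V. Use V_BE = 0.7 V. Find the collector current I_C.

Thevenize the base divider: V_Th = V_CC·R_2/(R_1+R_2) = 15×3.9/13.9 = 4.21 V, R_Th = R_1‖R_2 = 2.81 kΩ.
Base-emitter loop: V_Th = I_B·R_Th + V_BE + (β+1)I_B·R_E, so I_B = (4.21 − 0.7) / (2.81 + 201×2.2) = 0.00788 mA.
I_C = β·I_B = 200×0.00788 = 1.58 mA, and I_E = (β+1)I_B = 1.58 mA.
V_CE = V_CC − I_C·R_C − I_E·R_E = 15 − 1.58×1.2 − 1.58×2.2 = 9.62 V.
V_CE = 9.62 V > 0.2 V confirms active-region operation.

I_C ≈ 1.6 mA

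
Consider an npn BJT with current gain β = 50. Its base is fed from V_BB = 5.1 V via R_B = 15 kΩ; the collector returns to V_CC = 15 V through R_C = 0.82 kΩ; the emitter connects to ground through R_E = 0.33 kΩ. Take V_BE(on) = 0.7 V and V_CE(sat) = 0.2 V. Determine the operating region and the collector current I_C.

active; I_C ≈ 6.9 mA

Assume active. Base-emitter loop: I_B = (V_BB − V_BE)/(R_B + (β+1)R_E) = (5.1 − 0.7)/(15 + 51×0.33) = 0.138 mA.
I_C = β·I_B = 50×0.138 = 6.91 mA.
V_CE = V_CC − I_C·R_C − I_E·R_E = 15 − 6.91×0.82 − 7.05×0.33 = 7.01 V > V_CE(sat), so the active-region assumption holds.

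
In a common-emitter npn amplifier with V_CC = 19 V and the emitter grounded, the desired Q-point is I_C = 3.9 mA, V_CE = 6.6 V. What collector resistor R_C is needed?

R_C ≈ 3.2 kΩ

Collector loop: V_CC = I_C·R_C + V_CE.
R_C = (V_CC − V_CE)/I_C = (19 − 6.6)/3.9 = 3.18 kΩ.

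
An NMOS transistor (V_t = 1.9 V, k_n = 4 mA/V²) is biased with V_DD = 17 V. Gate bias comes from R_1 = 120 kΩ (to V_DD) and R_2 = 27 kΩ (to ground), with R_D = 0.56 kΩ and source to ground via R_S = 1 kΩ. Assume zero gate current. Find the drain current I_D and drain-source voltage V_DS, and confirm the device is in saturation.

V_G = V_DD·R_2/(R_1+R_2) = 17×27/147 = 3.12 V.
Assume saturation: I_D = (k_n/2)(V_GS − V_t)² with V_GS = V_G − I_D·R_S = 3.12 − 1·I_D.
Substituting gives 2·I_D² − 5.89·I_D + 2.99 = 0, with roots I_D = 0.652 or 2.29 mA.
The root I_D = 2.29 mA gives V_GS = 0.829 V ≤ V_t, so take I_D = 0.652 mA.
Then V_GS = 2.47 V and V_DS = V_DD − I_D(R_D+R_S) = 17 − 0.652×1.56 = 16 V.
Saturation requires V_DS ≥ V_GS − V_t = 0.571 V; 16 ≥ 0.571 ✓.

I_D ≈ 0.65 mA, V_DS ≈ 16 V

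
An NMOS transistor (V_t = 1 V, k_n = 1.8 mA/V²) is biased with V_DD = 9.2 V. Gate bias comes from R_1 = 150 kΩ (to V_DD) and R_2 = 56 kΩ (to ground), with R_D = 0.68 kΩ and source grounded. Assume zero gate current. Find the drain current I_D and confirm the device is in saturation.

I_D ≈ 2 mA

V_G = V_DD·R_2/(R_1+R_2) = 9.2×56/206 = 2.5 V. With the source grounded, V_GS = V_G = 2.5 V.
Assume saturation: I_D = (k_n/2)(V_GS − V_t)² = (1.8/2)×(2.5 − 1)² = 0.9×1.5² = 2.03 mA.
V_DS = V_DD − I_D·R_D = 9.2 − 2.03×0.68 = 7.82 V.
Saturation requires V_DS ≥ V_GS − V_t = 1.5 V; 7.82 ≥ 1.5 ✓.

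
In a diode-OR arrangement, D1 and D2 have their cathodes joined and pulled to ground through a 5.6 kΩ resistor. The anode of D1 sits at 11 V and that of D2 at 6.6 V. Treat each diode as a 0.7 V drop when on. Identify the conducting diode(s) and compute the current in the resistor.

Only D1 conducts; I_R ≈ 1.8 mA

Assume both conduct. Then node N would need to be at both 11−0.7 = 10.3 V and 6.6−0.7 = 5.9 V, which is impossible.
Assume only D1 conducts: V_N = 11 − 0.7 = 10.3 V, so I_R = 10.3/5.6 = 1.84 mA.
Check D2: its anode-to-cathode voltage is 6.6 − 10.3 = -3.7 V < 0.7 V, so it is off. The assumption is consistent.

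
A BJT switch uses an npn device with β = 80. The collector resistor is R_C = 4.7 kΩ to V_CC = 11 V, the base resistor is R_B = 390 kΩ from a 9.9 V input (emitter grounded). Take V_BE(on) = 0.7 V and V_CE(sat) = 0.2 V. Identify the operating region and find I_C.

active; I_C ≈ 1.9 mA

Assume active. Base-emitter loop: I_B = (V_BB − V_BE)/R_B = (9.9 − 0.7)/390 = 0.0236 mA.
I_C = β·I_B = 80×0.0236 = 1.89 mA.
V_CE = V_CC − I_C·R_C = 11 − 1.89×4.7 = 2.13 V > V_CE(sat), so the active-region assumption holds.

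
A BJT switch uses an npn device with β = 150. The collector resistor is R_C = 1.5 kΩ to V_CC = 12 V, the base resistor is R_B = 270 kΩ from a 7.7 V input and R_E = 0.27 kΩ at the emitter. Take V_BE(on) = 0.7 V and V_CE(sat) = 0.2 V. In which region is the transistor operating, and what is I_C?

active; I_C ≈ 3.4 mA

Assume active. Base-emitter loop: I_B = (V_BB − V_BE)/(R_B + (β+1)R_E) = (7.7 − 0.7)/(270 + 151×0.27) = 0.0225 mA.
I_C = β·I_B = 150×0.0225 = 3.38 mA.
V_CE = V_CC − I_C·R_C − I_E·R_E = 12 − 3.38×1.5 − 3.4×0.27 = 6.01 V > V_CE(sat), so the active-region assumption holds.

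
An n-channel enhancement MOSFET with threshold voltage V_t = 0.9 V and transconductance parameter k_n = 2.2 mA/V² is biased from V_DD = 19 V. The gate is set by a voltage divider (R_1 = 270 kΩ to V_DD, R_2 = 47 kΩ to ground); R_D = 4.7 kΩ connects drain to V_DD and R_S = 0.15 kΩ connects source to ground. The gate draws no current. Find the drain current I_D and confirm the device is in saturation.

I_D ≈ 2.6 mA

V_G = V_DD·R_2/(R_1+R_2) = 19×47/317 = 2.82 V.
Assume saturation: I_D = (k_n/2)(V_GS − V_t)² with V_GS = V_G − I_D·R_S = 2.82 − 0.15·I_D.
Substituting gives 0.0248·I_D² − 1.63·I_D + 4.04 = 0, with roots I_D = 2.58 or 63.4 mA.
The root I_D = 63.4 mA gives V_GS = -6.69 V ≤ V_t, so take I_D = 2.58 mA.
Then V_GS = 2.43 V and V_DS = V_DD − I_D(R_D+R_S) = 19 − 2.58×4.85 = 6.5 V.
Saturation requires V_DS ≥ V_GS − V_t = 1.53 V; 6.5 ≥ 1.53 ✓.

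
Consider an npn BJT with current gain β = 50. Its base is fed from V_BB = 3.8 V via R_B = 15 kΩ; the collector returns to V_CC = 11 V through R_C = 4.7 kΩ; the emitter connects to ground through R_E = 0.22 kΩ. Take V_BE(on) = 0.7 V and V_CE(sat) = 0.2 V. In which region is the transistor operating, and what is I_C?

saturation; I_C ≈ 2.2 mA

Assume active: I_B = (3.8 − 0.7)/(15 + 51×0.22) = 0.118 mA, I_C = β·I_B = 5.91 mA.
Then V_CE = 11 − 5.91×4.7 − 6.03×0.22 = -18.1 V < 0.2 V — the active assumption fails.
Re-solve with V_CE = 0.2 V. KCL at the emitter: V_E/R_E = (V_BB−0.7−V_E)/R_B + (V_CC−0.2−V_E)/R_C, giving V_E = 0.519 V.
I_C = (V_CC − 0.2 − V_E)/R_C = (10.8 − 0.519)/4.7 = 2.19 mA.
Check: I_B = (3.1 − 0.519)/15 = 0.172 mA, and β·I_B = 8.6 mA > I_C, confirming saturation.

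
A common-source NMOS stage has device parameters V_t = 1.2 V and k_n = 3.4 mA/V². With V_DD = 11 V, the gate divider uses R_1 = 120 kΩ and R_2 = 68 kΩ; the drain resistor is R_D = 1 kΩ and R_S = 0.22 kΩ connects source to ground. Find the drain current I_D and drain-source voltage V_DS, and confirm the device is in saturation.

I_D ≈ 4.9 mA, V_DS ≈ 5 V

V_G = V_DD·R_2/(R_1+R_2) = 11×68/188 = 3.98 V.
Assume saturation: I_D = (k_n/2)(V_GS − V_t)² with V_GS = V_G − I_D·R_S = 3.98 − 0.22·I_D.
Substituting gives 0.0823·I_D² − 3.08·I_D + 13.1 = 0, with roots I_D = 4.91 or 32.5 mA.
The root I_D = 32.5 mA gives V_GS = -3.17 V ≤ V_t, so take I_D = 4.91 mA.
Then V_GS = 2.9 V and V_DS = V_DD − I_D(R_D+R_S) = 11 − 4.91×1.22 = 5.01 V.
Saturation requires V_DS ≥ V_GS − V_t = 1.7 V; 5.01 ≥ 1.7 ✓.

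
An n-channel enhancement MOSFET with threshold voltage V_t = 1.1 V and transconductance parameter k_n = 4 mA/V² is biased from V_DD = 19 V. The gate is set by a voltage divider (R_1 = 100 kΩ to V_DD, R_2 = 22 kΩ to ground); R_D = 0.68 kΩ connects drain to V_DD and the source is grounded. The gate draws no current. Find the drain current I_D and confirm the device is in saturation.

V_G = V_DD·R_2/(R_1+R_2) = 19×22/122 = 3.43 V. With the source grounded, V_GS = V_G = 3.43 V.
Assume saturation: I_D = (k_n/2)(V_GS − V_t)² = (4/2)×(3.43 − 1.1)² = 2×2.33² = 10.8 mA.
V_DS = V_DD − I_D·R_D = 19 − 10.8×0.68 = 11.6 V.
Saturation requires V_DS ≥ V_GS − V_t = 2.33 V; 11.6 ≥ 2.33 ✓.

I_D ≈ 11 mA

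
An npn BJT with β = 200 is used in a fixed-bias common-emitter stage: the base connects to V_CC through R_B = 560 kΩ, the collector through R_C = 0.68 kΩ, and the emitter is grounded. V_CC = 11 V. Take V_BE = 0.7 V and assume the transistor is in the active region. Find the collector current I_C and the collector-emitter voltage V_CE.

I_C ≈ 3.7 mA, V_CE ≈ 8.5 V

Base loop: V_CC = I_B·R_B + V_BE, so I_B = (11 − 0.7)/560 kΩ = 0.0184 mA.
In the active region I_C = β·I_B = 200 × 0.0184 = 3.68 mA.
Collector loop: V_CE = V_CC − I_C·R_C = 11 − 3.68×0.68 = 8.5 V.
Since V_CE = 8.5 V > V_CE(sat) ≈ 0.2 V, the transistor is in the active region as assumed.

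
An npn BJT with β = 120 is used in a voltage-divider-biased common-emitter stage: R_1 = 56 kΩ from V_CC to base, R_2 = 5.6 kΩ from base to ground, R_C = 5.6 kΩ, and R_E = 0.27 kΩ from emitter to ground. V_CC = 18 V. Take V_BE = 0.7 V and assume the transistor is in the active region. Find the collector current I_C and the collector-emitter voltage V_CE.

Thevenize the base divider: V_Th = V_CC·R_2/(R_1+R_2) = 18×5.6/61.6 = 1.64 V, R_Th = R_1‖R_2 = 5.09 kΩ.
Base-emitter loop: V_Th = I_B·R_Th + V_BE + (β+1)I_B·R_E, so I_B = (1.64 − 0.7) / (5.09 + 121×0.27) = 0.0248 mA.
I_C = β·I_B = 120×0.0248 = 2.98 mA, and I_E = (β+1)I_B = 3 mA.
V_CE = V_CC − I_C·R_C − I_E·R_E = 18 − 2.98×5.6 − 3×0.27 = 0.526 V.
V_CE = 0.526 V > 0.2 V confirms active-region operation.

I_C ≈ 3 mA, V_CE ≈ 0.53 V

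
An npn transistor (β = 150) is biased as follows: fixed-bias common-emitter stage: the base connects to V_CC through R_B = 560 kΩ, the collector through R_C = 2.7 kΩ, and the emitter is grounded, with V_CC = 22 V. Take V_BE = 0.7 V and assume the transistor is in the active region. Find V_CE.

Base loop: V_CC = I_B·R_B + V_BE, so I_B = (22 − 0.7)/560 kΩ = 0.038 mA.
In the active region I_C = β·I_B = 150 × 0.038 = 5.71 mA.
Collector loop: V_CE = V_CC − I_C·R_C = 22 − 5.71×2.7 = 6.6 V.
Since V_CE = 6.6 V > V_CE(sat) ≈ 0.2 V, the transistor is in the active region as assumed.

V_CE ≈ 6.6 V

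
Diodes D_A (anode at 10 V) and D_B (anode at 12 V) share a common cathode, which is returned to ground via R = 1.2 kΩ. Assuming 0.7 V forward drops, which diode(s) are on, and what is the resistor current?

Only D_B conducts; I_R ≈ 9.4 mA

Assume both conduct. Then node N would need to be at both 10−0.7 = 9.3 V and 12−0.7 = 11.3 V, which is impossible.
Assume only D_B conducts: V_N = 12 − 0.7 = 11.3 V, so I_R = 11.3/1.2 = 9.42 mA.
Check D_A: its anode-to-cathode voltage is 10 − 11.3 = -1.3 V < 0.7 V, so it is off. The assumption is consistent.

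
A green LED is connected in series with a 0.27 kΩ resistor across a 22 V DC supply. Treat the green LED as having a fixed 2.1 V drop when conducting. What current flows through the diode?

KVL around the loop: 22 = V_D + I·R = 2.1 + I × 0.27 kΩ.
So I = (22 − 2.1) / 0.27 kΩ = 19.9 / 0.27 = 73.7 mA.

I ≈ 74 mA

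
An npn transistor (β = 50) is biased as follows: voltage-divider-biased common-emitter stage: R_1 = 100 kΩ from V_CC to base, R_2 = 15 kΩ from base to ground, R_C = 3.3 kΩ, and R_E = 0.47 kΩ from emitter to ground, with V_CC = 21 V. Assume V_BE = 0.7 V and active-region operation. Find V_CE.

V_CE ≈ 11 V

Thevenize the base divider: V_Th = V_CC·R_2/(R_1+R_2) = 21×15/115 = 2.74 V, R_Th = R_1‖R_2 = 13 kΩ.
Base-emitter loop: V_Th = I_B·R_Th + V_BE + (β+1)I_B·R_E, so I_B = (2.74 − 0.7) / (13 + 51×0.47) = 0.0551 mA.
I_C = β·I_B = 50×0.0551 = 2.75 mA, and I_E = (β+1)I_B = 2.81 mA.
V_CE = V_CC − I_C·R_C − I_E·R_E = 21 − 2.75×3.3 − 2.81×0.47 = 10.6 V.
V_CE = 10.6 V > 0.2 V confirms active-region operation.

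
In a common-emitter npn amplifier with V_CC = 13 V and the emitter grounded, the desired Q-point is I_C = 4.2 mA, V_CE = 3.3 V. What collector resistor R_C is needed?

Collector loop: V_CC = I_C·R_C + V_CE.
R_C = (V_CC − V_CE)/I_C = (13 − 3.3)/4.2 = 2.31 kΩ.

R_C ≈ 2.3 kΩ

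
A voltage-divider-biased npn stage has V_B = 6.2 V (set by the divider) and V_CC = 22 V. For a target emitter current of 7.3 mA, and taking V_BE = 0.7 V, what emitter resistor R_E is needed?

V_E = V_B − V_BE = 6.2 − 0.7 = 5.5 V.
R_E = V_E / I_E = 5.5 / 7.3 = 0.753 kΩ.

R_E ≈ 0.75 kΩ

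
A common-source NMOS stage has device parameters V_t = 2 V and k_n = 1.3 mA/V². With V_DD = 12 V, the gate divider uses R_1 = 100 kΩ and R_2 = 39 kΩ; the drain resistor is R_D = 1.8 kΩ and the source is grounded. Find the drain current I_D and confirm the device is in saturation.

I_D ≈ 1.2 mA

V_G = V_DD·R_2/(R_1+R_2) = 12×39/139 = 3.37 V. With the source grounded, V_GS = V_G = 3.37 V.
Assume saturation: I_D = (k_n/2)(V_GS − V_t)² = (1.3/2)×(3.37 − 2)² = 0.65×1.37² = 1.21 mA.
V_DS = V_DD − I_D·R_D = 12 − 1.21×1.8 = 9.81 V.
Saturation requires V_DS ≥ V_GS − V_t = 1.37 V; 9.81 ≥ 1.37 ✓.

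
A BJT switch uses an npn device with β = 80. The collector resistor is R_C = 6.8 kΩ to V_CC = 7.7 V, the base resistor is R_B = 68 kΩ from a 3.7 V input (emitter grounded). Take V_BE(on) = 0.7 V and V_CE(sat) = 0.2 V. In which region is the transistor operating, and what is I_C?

Assume active: I_B = (3.7 − 0.7)/68 = 0.0441 mA, giving I_C = β·I_B = 3.53 mA.
But then V_CE = 7.7 − 3.53×6.8 = -16.3 V < V_CE(sat) = 0.2 V — impossible in the active region.
So the transistor is saturated. With V_CE = 0.2 V, I_C = (V_CC − 0.2)/R_C = 7.5/6.8 = 1.1 mA.
Check: β·I_B = 3.53 mA > I_C = 1.1 mA, confirming saturation.

saturation; I_C ≈ 1.1 mA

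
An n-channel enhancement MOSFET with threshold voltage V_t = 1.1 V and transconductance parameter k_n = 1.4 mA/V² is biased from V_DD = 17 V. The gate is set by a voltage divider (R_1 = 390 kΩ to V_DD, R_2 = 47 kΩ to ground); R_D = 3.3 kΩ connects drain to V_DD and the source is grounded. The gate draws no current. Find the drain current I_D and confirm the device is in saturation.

V_G = V_DD·R_2/(R_1+R_2) = 17×47/437 = 1.83 V. With the source grounded, V_GS = V_G = 1.83 V.
Assume saturation: I_D = (k_n/2)(V_GS − V_t)² = (1.4/2)×(1.83 − 1.1)² = 0.7×0.728² = 0.371 mA.
V_DS = V_DD − I_D·R_D = 17 − 0.371×3.3 = 15.8 V.
Saturation requires V_DS ≥ V_GS − V_t = 0.728 V; 15.8 ≥ 0.728 ✓.

I_D ≈ 0.37 mA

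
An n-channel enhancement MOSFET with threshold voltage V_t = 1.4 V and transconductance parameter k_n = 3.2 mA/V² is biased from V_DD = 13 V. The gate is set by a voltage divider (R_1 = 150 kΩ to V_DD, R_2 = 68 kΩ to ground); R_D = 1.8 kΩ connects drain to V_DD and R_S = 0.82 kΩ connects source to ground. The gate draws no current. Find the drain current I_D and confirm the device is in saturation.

I_D ≈ 1.9 mA

V_G = V_DD·R_2/(R_1+R_2) = 13×68/218 = 4.06 V.
Assume saturation: I_D = (k_n/2)(V_GS − V_t)² with V_GS = V_G − I_D·R_S = 4.06 − 0.82·I_D.
Substituting gives 1.08·I_D² − 7.97·I_D + 11.3 = 0, with roots I_D = 1.91 or 5.5 mA.
The root I_D = 5.5 mA gives V_GS = -0.454 V ≤ V_t, so take I_D = 1.91 mA.
Then V_GS = 2.49 V and V_DS = V_DD − I_D(R_D+R_S) = 13 − 1.91×2.62 = 8 V.
Saturation requires V_DS ≥ V_GS − V_t = 1.09 V; 8 ≥ 1.09 ✓.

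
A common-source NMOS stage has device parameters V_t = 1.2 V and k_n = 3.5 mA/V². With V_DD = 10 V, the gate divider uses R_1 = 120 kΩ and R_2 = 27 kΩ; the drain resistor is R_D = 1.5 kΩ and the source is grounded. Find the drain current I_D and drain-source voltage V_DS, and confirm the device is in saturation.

I_D ≈ 0.71 mA, V_DS ≈ 8.9 V

V_G = V_DD·R_2/(R_1+R_2) = 10×27/147 = 1.84 V. With the source grounded, V_GS = V_G = 1.84 V.
Assume saturation: I_D = (k_n/2)(V_GS − V_t)² = (3.5/2)×(1.84 − 1.2)² = 1.75×0.637² = 0.71 mA.
V_DS = V_DD − I_D·R_D = 10 − 0.71×1.5 = 8.94 V.
Saturation requires V_DS ≥ V_GS − V_t = 0.637 V; 8.94 ≥ 0.637 ✓.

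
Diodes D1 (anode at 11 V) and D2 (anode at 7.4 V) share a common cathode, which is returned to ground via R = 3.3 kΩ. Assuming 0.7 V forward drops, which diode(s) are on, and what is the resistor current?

Only D1 conducts; I_R ≈ 3.1 mA

Assume both conduct. Then node N would need to be at both 11−0.7 = 10.3 V and 7.4−0.7 = 6.7 V, which is impossible.
Assume only D1 conducts: V_N = 11 − 0.7 = 10.3 V, so I_R = 10.3/3.3 = 3.12 mA.
Check D2: its anode-to-cathode voltage is 7.4 − 10.3 = -2.9 V < 0.7 V, so it is off. The assumption is consistent.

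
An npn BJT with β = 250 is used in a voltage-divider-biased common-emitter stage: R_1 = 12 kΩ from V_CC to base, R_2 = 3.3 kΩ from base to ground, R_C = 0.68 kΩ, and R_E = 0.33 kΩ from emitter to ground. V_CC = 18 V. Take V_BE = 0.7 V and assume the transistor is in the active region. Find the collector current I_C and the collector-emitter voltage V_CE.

Thevenize the base divider: V_Th = V_CC·R_2/(R_1+R_2) = 18×3.3/15.3 = 3.88 V, R_Th = R_1‖R_2 = 2.59 kΩ.
Base-emitter loop: V_Th = I_B·R_Th + V_BE + (β+1)I_B·R_E, so I_B = (3.88 − 0.7) / (2.59 + 251×0.33) = 0.0373 mA.
I_C = β·I_B = 250×0.0373 = 9.31 mA, and I_E = (β+1)I_B = 9.35 mA.
V_CE = V_CC − I_C·R_C − I_E·R_E = 18 − 9.31×0.68 − 9.35×0.33 = 8.58 V.
V_CE = 8.58 V > 0.2 V confirms active-region operation.

I_C ≈ 9.3 mA, V_CE ≈ 8.6 V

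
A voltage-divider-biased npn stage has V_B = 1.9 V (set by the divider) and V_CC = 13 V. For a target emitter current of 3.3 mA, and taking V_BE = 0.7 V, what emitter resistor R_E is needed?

R_E ≈ 0.36 kΩ

V_E = V_B − V_BE = 1.9 − 0.7 = 1.2 V.
R_E = V_E / I_E = 1.2 / 3.3 = 0.364 kΩ.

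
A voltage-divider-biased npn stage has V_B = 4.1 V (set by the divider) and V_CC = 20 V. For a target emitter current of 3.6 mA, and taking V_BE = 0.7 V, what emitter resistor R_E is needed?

V_E = V_B − V_BE = 4.1 − 0.7 = 3.4 V.
R_E = V_E / I_E = 3.4 / 3.6 = 0.944 kΩ.

R_E ≈ 0.94 kΩ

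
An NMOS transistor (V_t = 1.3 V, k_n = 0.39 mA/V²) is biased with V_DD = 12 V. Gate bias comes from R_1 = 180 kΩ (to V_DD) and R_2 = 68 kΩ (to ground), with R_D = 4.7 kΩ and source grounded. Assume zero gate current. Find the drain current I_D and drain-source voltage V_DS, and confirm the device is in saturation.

I_D ≈ 0.77 mA, V_DS ≈ 8.4 V

V_G = V_DD·R_2/(R_1+R_2) = 12×68/248 = 3.29 V. With the source grounded, V_GS = V_G = 3.29 V.
Assume saturation: I_D = (k_n/2)(V_GS − V_t)² = (0.39/2)×(3.29 − 1.3)² = 0.195×1.99² = 0.772 mA.
V_DS = V_DD − I_D·R_D = 12 − 0.772×4.7 = 8.37 V.
Saturation requires V_DS ≥ V_GS − V_t = 1.99 V; 8.37 ≥ 1.99 ✓.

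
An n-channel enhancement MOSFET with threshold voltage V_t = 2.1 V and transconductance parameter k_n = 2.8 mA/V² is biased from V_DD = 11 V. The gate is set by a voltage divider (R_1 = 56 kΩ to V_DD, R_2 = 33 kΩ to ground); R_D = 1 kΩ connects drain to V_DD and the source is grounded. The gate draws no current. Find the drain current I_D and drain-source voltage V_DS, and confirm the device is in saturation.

I_D ≈ 5.5 mA, V_DS ≈ 5.5 V

V_G = V_DD·R_2/(R_1+R_2) = 11×33/89 = 4.08 V. With the source grounded, V_GS = V_G = 4.08 V.
Assume saturation: I_D = (k_n/2)(V_GS − V_t)² = (2.8/2)×(4.08 − 2.1)² = 1.4×1.98² = 5.48 mA.
V_DS = V_DD − I_D·R_D = 11 − 5.48×1 = 5.52 V.
Saturation requires V_DS ≥ V_GS − V_t = 1.98 V; 5.52 ≥ 1.98 ✓.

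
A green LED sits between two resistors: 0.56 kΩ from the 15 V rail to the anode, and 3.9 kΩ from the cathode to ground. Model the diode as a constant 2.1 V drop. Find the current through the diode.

I ≈ 2.9 mA

The two resistors are in series with the diode, so KVL gives 15 = I·0.56 + 2.1 + I·3.9.
I = (15 − 2.1) / (0.56 + 3.9) kΩ = 12.9 / 4.46 = 2.89 mA.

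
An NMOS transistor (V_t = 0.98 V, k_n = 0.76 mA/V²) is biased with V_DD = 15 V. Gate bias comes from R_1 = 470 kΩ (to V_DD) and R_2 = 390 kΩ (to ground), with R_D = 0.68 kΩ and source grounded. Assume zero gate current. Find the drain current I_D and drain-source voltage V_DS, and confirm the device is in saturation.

I_D ≈ 13 mA, V_DS ≈ 6.2 V

V_G = V_DD·R_2/(R_1+R_2) = 15×390/860 = 6.8 V. With the source grounded, V_GS = V_G = 6.8 V.
Assume saturation: I_D = (k_n/2)(V_GS − V_t)² = (0.76/2)×(6.8 − 0.98)² = 0.38×5.82² = 12.9 mA.
V_DS = V_DD − I_D·R_D = 15 − 12.9×0.68 = 6.24 V.
Saturation requires V_DS ≥ V_GS − V_t = 5.82 V; 6.24 ≥ 5.82 ✓.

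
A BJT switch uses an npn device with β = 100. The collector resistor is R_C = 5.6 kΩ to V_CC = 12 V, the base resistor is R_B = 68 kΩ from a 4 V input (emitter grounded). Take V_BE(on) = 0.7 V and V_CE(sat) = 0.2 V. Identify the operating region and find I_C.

Assume active: I_B = (4 − 0.7)/68 = 0.0485 mA, giving I_C = β·I_B = 4.85 mA.
But then V_CE = 12 − 4.85×5.6 = -15.2 V < V_CE(sat) = 0.2 V — impossible in the active region.
So the transistor is saturated. With V_CE = 0.2 V, I_C = (V_CC − 0.2)/R_C = 11.8/5.6 = 2.11 mA.
Check: β·I_B = 4.85 mA > I_C = 2.11 mA, confirming saturation.

saturation; I_C ≈ 2.1 mA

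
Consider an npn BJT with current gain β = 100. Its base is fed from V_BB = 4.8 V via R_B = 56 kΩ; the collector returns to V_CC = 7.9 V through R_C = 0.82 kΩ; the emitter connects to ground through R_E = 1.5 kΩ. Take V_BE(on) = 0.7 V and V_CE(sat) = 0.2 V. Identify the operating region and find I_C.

Assume active. Base-emitter loop: I_B = (V_BB − V_BE)/(R_B + (β+1)R_E) = (4.8 − 0.7)/(56 + 101×1.5) = 0.0198 mA.
I_C = β·I_B = 100×0.0198 = 1.98 mA.
V_CE = V_CC − I_C·R_C − I_E·R_E = 7.9 − 1.98×0.82 − 2×1.5 = 3.29 V > V_CE(sat), so the active-region assumption holds.

active; I_C ≈ 2 mA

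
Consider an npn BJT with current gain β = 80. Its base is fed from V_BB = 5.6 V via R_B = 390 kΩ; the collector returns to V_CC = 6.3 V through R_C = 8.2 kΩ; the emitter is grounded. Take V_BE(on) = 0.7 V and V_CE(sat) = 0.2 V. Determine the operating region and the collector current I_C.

Assume active: I_B = (5.6 − 0.7)/390 = 0.0126 mA, giving I_C = β·I_B = 1.01 mA.
But then V_CE = 6.3 − 1.01×8.2 = -1.94 V < V_CE(sat) = 0.2 V — impossible in the active region.
So the transistor is saturated. With V_CE = 0.2 V, I_C = (V_CC − 0.2)/R_C = 6.1/8.2 = 0.744 mA.
Check: β·I_B = 1.01 mA > I_C = 0.744 mA, confirming saturation.

saturation; I_C ≈ 0.74 mA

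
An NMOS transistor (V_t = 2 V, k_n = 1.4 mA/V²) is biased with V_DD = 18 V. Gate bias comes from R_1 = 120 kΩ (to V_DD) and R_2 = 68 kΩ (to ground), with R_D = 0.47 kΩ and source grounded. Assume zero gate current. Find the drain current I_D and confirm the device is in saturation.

V_G = V_DD·R_2/(R_1+R_2) = 18×68/188 = 6.51 V. With the source grounded, V_GS = V_G = 6.51 V.
Assume saturation: I_D = (k_n/2)(V_GS − V_t)² = (1.4/2)×(6.51 − 2)² = 0.7×4.51² = 14.2 mA.
V_DS = V_DD − I_D·R_D = 18 − 14.2×0.47 = 11.3 V.
Saturation requires V_DS ≥ V_GS − V_t = 4.51 V; 11.3 ≥ 4.51 ✓.

I_D ≈ 14 mA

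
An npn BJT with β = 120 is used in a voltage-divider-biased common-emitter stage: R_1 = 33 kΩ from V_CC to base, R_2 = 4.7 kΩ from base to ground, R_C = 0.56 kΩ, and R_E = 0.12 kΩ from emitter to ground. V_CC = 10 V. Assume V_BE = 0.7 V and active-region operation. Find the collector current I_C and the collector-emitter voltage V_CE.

I_C ≈ 3.5 mA, V_CE ≈ 7.6 V

Thevenize the base divider: V_Th = V_CC·R_2/(R_1+R_2) = 10×4.7/37.7 = 1.25 V, R_Th = R_1‖R_2 = 4.11 kΩ.
Base-emitter loop: V_Th = I_B·R_Th + V_BE + (β+1)I_B·R_E, so I_B = (1.25 − 0.7) / (4.11 + 121×0.12) = 0.0293 mA.
I_C = β·I_B = 120×0.0293 = 3.52 mA, and I_E = (β+1)I_B = 3.55 mA.
V_CE = V_CC − I_C·R_C − I_E·R_E = 10 − 3.52×0.56 − 3.55×0.12 = 7.6 V.
V_CE = 7.6 V > 0.2 V confirms active-region operation.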